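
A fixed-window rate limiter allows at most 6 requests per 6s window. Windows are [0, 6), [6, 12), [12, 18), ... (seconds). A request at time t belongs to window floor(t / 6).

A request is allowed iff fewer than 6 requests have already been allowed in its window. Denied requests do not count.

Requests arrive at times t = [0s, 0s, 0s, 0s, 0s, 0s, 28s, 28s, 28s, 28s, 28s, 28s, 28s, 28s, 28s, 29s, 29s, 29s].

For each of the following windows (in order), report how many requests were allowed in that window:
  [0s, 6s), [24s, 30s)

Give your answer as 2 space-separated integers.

Answer: 6 6

Derivation:
Processing requests:
  req#1 t=0s (window 0): ALLOW
  req#2 t=0s (window 0): ALLOW
  req#3 t=0s (window 0): ALLOW
  req#4 t=0s (window 0): ALLOW
  req#5 t=0s (window 0): ALLOW
  req#6 t=0s (window 0): ALLOW
  req#7 t=28s (window 4): ALLOW
  req#8 t=28s (window 4): ALLOW
  req#9 t=28s (window 4): ALLOW
  req#10 t=28s (window 4): ALLOW
  req#11 t=28s (window 4): ALLOW
  req#12 t=28s (window 4): ALLOW
  req#13 t=28s (window 4): DENY
  req#14 t=28s (window 4): DENY
  req#15 t=28s (window 4): DENY
  req#16 t=29s (window 4): DENY
  req#17 t=29s (window 4): DENY
  req#18 t=29s (window 4): DENY

Allowed counts by window: 6 6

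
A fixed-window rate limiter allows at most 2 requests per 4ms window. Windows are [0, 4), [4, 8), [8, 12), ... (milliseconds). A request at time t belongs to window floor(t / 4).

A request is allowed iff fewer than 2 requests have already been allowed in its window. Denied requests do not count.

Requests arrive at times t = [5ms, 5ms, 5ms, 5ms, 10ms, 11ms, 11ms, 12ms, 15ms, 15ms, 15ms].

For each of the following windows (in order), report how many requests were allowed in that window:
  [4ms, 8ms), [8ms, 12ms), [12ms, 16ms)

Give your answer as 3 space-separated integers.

Processing requests:
  req#1 t=5ms (window 1): ALLOW
  req#2 t=5ms (window 1): ALLOW
  req#3 t=5ms (window 1): DENY
  req#4 t=5ms (window 1): DENY
  req#5 t=10ms (window 2): ALLOW
  req#6 t=11ms (window 2): ALLOW
  req#7 t=11ms (window 2): DENY
  req#8 t=12ms (window 3): ALLOW
  req#9 t=15ms (window 3): ALLOW
  req#10 t=15ms (window 3): DENY
  req#11 t=15ms (window 3): DENY

Allowed counts by window: 2 2 2

Answer: 2 2 2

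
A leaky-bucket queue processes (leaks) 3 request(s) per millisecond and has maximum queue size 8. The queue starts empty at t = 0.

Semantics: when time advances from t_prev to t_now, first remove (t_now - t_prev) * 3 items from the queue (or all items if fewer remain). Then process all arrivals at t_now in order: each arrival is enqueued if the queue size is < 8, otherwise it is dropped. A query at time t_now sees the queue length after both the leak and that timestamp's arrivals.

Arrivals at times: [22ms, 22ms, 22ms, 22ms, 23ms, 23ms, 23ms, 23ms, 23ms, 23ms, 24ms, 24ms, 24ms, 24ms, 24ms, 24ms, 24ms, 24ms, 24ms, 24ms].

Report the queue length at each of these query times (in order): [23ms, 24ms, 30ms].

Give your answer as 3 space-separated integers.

Answer: 7 8 0

Derivation:
Queue lengths at query times:
  query t=23ms: backlog = 7
  query t=24ms: backlog = 8
  query t=30ms: backlog = 0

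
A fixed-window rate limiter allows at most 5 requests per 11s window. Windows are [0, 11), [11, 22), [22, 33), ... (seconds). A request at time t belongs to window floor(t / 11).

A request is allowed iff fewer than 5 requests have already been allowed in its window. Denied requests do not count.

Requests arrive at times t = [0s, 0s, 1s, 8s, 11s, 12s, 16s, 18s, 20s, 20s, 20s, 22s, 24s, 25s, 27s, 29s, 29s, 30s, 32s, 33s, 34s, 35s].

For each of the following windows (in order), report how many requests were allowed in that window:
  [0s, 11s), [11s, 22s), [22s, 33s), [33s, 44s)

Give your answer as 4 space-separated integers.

Answer: 4 5 5 3

Derivation:
Processing requests:
  req#1 t=0s (window 0): ALLOW
  req#2 t=0s (window 0): ALLOW
  req#3 t=1s (window 0): ALLOW
  req#4 t=8s (window 0): ALLOW
  req#5 t=11s (window 1): ALLOW
  req#6 t=12s (window 1): ALLOW
  req#7 t=16s (window 1): ALLOW
  req#8 t=18s (window 1): ALLOW
  req#9 t=20s (window 1): ALLOW
  req#10 t=20s (window 1): DENY
  req#11 t=20s (window 1): DENY
  req#12 t=22s (window 2): ALLOW
  req#13 t=24s (window 2): ALLOW
  req#14 t=25s (window 2): ALLOW
  req#15 t=27s (window 2): ALLOW
  req#16 t=29s (window 2): ALLOW
  req#17 t=29s (window 2): DENY
  req#18 t=30s (window 2): DENY
  req#19 t=32s (window 2): DENY
  req#20 t=33s (window 3): ALLOW
  req#21 t=34s (window 3): ALLOW
  req#22 t=35s (window 3): ALLOW

Allowed counts by window: 4 5 5 3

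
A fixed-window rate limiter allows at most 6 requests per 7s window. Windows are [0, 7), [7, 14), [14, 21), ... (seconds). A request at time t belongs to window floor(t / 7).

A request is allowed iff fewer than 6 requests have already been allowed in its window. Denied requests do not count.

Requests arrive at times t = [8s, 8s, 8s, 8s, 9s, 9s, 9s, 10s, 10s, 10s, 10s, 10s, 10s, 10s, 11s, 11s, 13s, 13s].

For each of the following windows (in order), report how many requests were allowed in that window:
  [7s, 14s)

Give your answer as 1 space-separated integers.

Processing requests:
  req#1 t=8s (window 1): ALLOW
  req#2 t=8s (window 1): ALLOW
  req#3 t=8s (window 1): ALLOW
  req#4 t=8s (window 1): ALLOW
  req#5 t=9s (window 1): ALLOW
  req#6 t=9s (window 1): ALLOW
  req#7 t=9s (window 1): DENY
  req#8 t=10s (window 1): DENY
  req#9 t=10s (window 1): DENY
  req#10 t=10s (window 1): DENY
  req#11 t=10s (window 1): DENY
  req#12 t=10s (window 1): DENY
  req#13 t=10s (window 1): DENY
  req#14 t=10s (window 1): DENY
  req#15 t=11s (window 1): DENY
  req#16 t=11s (window 1): DENY
  req#17 t=13s (window 1): DENY
  req#18 t=13s (window 1): DENY

Allowed counts by window: 6

Answer: 6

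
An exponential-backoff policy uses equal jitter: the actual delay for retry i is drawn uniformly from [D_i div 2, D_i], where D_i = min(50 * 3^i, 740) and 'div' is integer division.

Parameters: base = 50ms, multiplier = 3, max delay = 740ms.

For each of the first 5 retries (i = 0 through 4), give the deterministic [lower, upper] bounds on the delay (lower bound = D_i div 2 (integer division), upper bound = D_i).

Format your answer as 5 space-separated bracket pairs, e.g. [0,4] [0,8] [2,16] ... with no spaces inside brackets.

Answer: [25,50] [75,150] [225,450] [370,740] [370,740]

Derivation:
Computing bounds per retry:
  i=0: D_i=min(50*3^0,740)=50, bounds=[25,50]
  i=1: D_i=min(50*3^1,740)=150, bounds=[75,150]
  i=2: D_i=min(50*3^2,740)=450, bounds=[225,450]
  i=3: D_i=min(50*3^3,740)=740, bounds=[370,740]
  i=4: D_i=min(50*3^4,740)=740, bounds=[370,740]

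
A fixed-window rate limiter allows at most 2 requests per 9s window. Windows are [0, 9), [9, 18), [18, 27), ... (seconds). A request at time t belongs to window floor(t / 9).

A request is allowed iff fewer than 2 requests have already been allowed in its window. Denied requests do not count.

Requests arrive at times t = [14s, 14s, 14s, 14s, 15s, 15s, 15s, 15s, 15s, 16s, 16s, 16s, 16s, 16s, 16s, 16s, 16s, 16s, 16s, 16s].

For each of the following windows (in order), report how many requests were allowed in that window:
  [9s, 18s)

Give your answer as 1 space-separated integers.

Processing requests:
  req#1 t=14s (window 1): ALLOW
  req#2 t=14s (window 1): ALLOW
  req#3 t=14s (window 1): DENY
  req#4 t=14s (window 1): DENY
  req#5 t=15s (window 1): DENY
  req#6 t=15s (window 1): DENY
  req#7 t=15s (window 1): DENY
  req#8 t=15s (window 1): DENY
  req#9 t=15s (window 1): DENY
  req#10 t=16s (window 1): DENY
  req#11 t=16s (window 1): DENY
  req#12 t=16s (window 1): DENY
  req#13 t=16s (window 1): DENY
  req#14 t=16s (window 1): DENY
  req#15 t=16s (window 1): DENY
  req#16 t=16s (window 1): DENY
  req#17 t=16s (window 1): DENY
  req#18 t=16s (window 1): DENY
  req#19 t=16s (window 1): DENY
  req#20 t=16s (window 1): DENY

Allowed counts by window: 2

Answer: 2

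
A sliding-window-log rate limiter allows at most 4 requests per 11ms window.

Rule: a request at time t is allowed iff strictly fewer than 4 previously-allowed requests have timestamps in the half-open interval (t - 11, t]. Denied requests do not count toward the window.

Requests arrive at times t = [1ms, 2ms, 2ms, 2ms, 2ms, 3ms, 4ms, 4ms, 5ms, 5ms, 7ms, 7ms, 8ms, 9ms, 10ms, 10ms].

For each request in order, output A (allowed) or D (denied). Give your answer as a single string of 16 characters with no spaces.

Tracking allowed requests in the window:
  req#1 t=1ms: ALLOW
  req#2 t=2ms: ALLOW
  req#3 t=2ms: ALLOW
  req#4 t=2ms: ALLOW
  req#5 t=2ms: DENY
  req#6 t=3ms: DENY
  req#7 t=4ms: DENY
  req#8 t=4ms: DENY
  req#9 t=5ms: DENY
  req#10 t=5ms: DENY
  req#11 t=7ms: DENY
  req#12 t=7ms: DENY
  req#13 t=8ms: DENY
  req#14 t=9ms: DENY
  req#15 t=10ms: DENY
  req#16 t=10ms: DENY

Answer: AAAADDDDDDDDDDDD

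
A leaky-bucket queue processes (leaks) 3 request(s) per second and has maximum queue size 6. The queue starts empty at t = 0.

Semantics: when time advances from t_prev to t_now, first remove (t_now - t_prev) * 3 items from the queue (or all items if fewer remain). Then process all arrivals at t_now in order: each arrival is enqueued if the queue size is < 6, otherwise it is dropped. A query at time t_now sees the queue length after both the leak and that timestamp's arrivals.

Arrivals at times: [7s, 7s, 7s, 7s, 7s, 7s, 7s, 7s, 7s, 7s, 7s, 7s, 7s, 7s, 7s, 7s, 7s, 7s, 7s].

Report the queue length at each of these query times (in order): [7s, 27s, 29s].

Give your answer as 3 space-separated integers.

Queue lengths at query times:
  query t=7s: backlog = 6
  query t=27s: backlog = 0
  query t=29s: backlog = 0

Answer: 6 0 0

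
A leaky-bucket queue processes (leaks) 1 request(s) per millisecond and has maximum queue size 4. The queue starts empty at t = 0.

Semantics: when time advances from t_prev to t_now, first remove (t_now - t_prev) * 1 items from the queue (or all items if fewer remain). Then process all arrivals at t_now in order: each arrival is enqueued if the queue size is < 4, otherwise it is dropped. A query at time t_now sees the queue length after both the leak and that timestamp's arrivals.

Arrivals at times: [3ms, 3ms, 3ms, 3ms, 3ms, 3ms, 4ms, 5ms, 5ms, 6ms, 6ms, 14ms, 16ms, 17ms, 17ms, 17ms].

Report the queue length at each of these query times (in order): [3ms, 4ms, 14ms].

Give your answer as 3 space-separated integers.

Answer: 4 4 1

Derivation:
Queue lengths at query times:
  query t=3ms: backlog = 4
  query t=4ms: backlog = 4
  query t=14ms: backlog = 1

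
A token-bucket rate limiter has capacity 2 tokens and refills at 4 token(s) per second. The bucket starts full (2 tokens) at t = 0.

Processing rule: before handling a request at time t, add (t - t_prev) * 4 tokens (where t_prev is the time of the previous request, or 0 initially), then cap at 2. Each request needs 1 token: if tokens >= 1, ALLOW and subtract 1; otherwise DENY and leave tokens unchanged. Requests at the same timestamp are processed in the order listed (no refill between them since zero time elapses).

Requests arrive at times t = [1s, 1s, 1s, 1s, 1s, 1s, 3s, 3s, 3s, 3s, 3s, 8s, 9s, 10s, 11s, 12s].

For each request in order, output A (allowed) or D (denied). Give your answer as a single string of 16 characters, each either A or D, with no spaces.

Simulating step by step:
  req#1 t=1s: ALLOW
  req#2 t=1s: ALLOW
  req#3 t=1s: DENY
  req#4 t=1s: DENY
  req#5 t=1s: DENY
  req#6 t=1s: DENY
  req#7 t=3s: ALLOW
  req#8 t=3s: ALLOW
  req#9 t=3s: DENY
  req#10 t=3s: DENY
  req#11 t=3s: DENY
  req#12 t=8s: ALLOW
  req#13 t=9s: ALLOW
  req#14 t=10s: ALLOW
  req#15 t=11s: ALLOW
  req#16 t=12s: ALLOW

Answer: AADDDDAADDDAAAAA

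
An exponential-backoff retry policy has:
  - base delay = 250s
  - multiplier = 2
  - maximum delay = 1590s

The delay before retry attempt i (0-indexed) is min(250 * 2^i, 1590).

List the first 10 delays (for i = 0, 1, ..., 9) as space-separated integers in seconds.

Answer: 250 500 1000 1590 1590 1590 1590 1590 1590 1590

Derivation:
Computing each delay:
  i=0: min(250*2^0, 1590) = 250
  i=1: min(250*2^1, 1590) = 500
  i=2: min(250*2^2, 1590) = 1000
  i=3: min(250*2^3, 1590) = 1590
  i=4: min(250*2^4, 1590) = 1590
  i=5: min(250*2^5, 1590) = 1590
  i=6: min(250*2^6, 1590) = 1590
  i=7: min(250*2^7, 1590) = 1590
  i=8: min(250*2^8, 1590) = 1590
  i=9: min(250*2^9, 1590) = 1590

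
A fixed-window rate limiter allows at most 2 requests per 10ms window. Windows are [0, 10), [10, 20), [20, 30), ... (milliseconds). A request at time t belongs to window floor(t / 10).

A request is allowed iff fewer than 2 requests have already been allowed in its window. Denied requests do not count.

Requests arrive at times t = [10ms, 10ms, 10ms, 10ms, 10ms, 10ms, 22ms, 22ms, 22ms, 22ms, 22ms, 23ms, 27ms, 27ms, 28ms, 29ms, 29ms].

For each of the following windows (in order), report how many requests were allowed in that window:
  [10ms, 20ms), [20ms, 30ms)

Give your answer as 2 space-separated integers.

Answer: 2 2

Derivation:
Processing requests:
  req#1 t=10ms (window 1): ALLOW
  req#2 t=10ms (window 1): ALLOW
  req#3 t=10ms (window 1): DENY
  req#4 t=10ms (window 1): DENY
  req#5 t=10ms (window 1): DENY
  req#6 t=10ms (window 1): DENY
  req#7 t=22ms (window 2): ALLOW
  req#8 t=22ms (window 2): ALLOW
  req#9 t=22ms (window 2): DENY
  req#10 t=22ms (window 2): DENY
  req#11 t=22ms (window 2): DENY
  req#12 t=23ms (window 2): DENY
  req#13 t=27ms (window 2): DENY
  req#14 t=27ms (window 2): DENY
  req#15 t=28ms (window 2): DENY
  req#16 t=29ms (window 2): DENY
  req#17 t=29ms (window 2): DENY

Allowed counts by window: 2 2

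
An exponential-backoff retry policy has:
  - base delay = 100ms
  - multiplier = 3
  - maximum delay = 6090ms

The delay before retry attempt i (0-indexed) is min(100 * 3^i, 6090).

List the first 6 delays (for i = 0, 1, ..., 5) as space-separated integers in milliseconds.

Answer: 100 300 900 2700 6090 6090

Derivation:
Computing each delay:
  i=0: min(100*3^0, 6090) = 100
  i=1: min(100*3^1, 6090) = 300
  i=2: min(100*3^2, 6090) = 900
  i=3: min(100*3^3, 6090) = 2700
  i=4: min(100*3^4, 6090) = 6090
  i=5: min(100*3^5, 6090) = 6090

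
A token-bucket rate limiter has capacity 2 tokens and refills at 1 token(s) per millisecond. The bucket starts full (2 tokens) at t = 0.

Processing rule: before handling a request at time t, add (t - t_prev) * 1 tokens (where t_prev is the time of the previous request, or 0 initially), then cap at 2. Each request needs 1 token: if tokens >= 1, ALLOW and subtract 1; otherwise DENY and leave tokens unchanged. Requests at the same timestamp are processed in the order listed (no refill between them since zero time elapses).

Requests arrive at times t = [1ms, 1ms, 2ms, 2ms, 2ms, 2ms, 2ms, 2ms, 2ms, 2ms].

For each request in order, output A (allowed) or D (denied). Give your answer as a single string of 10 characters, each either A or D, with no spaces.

Answer: AAADDDDDDD

Derivation:
Simulating step by step:
  req#1 t=1ms: ALLOW
  req#2 t=1ms: ALLOW
  req#3 t=2ms: ALLOW
  req#4 t=2ms: DENY
  req#5 t=2ms: DENY
  req#6 t=2ms: DENY
  req#7 t=2ms: DENY
  req#8 t=2ms: DENY
  req#9 t=2ms: DENY
  req#10 t=2ms: DENY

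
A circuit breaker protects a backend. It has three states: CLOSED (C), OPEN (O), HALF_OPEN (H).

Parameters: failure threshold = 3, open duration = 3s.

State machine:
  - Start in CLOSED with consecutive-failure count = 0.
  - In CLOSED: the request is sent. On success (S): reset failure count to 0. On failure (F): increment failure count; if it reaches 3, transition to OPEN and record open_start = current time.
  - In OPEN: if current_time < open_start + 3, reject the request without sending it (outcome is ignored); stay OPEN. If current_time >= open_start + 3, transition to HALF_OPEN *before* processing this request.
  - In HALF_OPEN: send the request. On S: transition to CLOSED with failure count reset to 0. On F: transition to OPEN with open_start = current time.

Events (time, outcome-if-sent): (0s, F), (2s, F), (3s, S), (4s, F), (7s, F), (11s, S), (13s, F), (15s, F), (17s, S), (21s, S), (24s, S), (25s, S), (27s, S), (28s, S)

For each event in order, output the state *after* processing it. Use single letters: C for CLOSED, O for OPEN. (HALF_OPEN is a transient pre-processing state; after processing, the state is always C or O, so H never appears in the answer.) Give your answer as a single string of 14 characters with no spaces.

State after each event:
  event#1 t=0s outcome=F: state=CLOSED
  event#2 t=2s outcome=F: state=CLOSED
  event#3 t=3s outcome=S: state=CLOSED
  event#4 t=4s outcome=F: state=CLOSED
  event#5 t=7s outcome=F: state=CLOSED
  event#6 t=11s outcome=S: state=CLOSED
  event#7 t=13s outcome=F: state=CLOSED
  event#8 t=15s outcome=F: state=CLOSED
  event#9 t=17s outcome=S: state=CLOSED
  event#10 t=21s outcome=S: state=CLOSED
  event#11 t=24s outcome=S: state=CLOSED
  event#12 t=25s outcome=S: state=CLOSED
  event#13 t=27s outcome=S: state=CLOSED
  event#14 t=28s outcome=S: state=CLOSED

Answer: CCCCCCCCCCCCCC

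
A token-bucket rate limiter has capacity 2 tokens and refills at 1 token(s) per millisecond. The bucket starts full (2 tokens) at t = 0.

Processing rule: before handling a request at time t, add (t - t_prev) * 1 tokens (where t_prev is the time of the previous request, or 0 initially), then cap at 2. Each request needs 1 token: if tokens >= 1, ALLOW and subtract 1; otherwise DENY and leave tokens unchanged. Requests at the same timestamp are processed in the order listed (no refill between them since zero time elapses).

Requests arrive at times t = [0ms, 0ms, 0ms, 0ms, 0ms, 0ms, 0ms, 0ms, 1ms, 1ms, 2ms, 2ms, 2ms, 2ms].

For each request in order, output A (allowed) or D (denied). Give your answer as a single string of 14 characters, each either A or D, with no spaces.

Answer: AADDDDDDADADDD

Derivation:
Simulating step by step:
  req#1 t=0ms: ALLOW
  req#2 t=0ms: ALLOW
  req#3 t=0ms: DENY
  req#4 t=0ms: DENY
  req#5 t=0ms: DENY
  req#6 t=0ms: DENY
  req#7 t=0ms: DENY
  req#8 t=0ms: DENY
  req#9 t=1ms: ALLOW
  req#10 t=1ms: DENY
  req#11 t=2ms: ALLOW
  req#12 t=2ms: DENY
  req#13 t=2ms: DENY
  req#14 t=2ms: DENY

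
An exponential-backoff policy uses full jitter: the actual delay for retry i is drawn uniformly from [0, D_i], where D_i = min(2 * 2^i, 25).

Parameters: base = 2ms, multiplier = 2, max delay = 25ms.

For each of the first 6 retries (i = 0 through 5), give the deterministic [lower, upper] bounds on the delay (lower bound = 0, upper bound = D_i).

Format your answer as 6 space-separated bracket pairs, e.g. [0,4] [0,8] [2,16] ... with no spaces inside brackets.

Answer: [0,2] [0,4] [0,8] [0,16] [0,25] [0,25]

Derivation:
Computing bounds per retry:
  i=0: D_i=min(2*2^0,25)=2, bounds=[0,2]
  i=1: D_i=min(2*2^1,25)=4, bounds=[0,4]
  i=2: D_i=min(2*2^2,25)=8, bounds=[0,8]
  i=3: D_i=min(2*2^3,25)=16, bounds=[0,16]
  i=4: D_i=min(2*2^4,25)=25, bounds=[0,25]
  i=5: D_i=min(2*2^5,25)=25, bounds=[0,25]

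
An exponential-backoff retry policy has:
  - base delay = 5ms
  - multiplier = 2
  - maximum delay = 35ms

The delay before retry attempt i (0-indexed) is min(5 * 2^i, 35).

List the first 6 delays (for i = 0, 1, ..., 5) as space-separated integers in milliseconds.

Answer: 5 10 20 35 35 35

Derivation:
Computing each delay:
  i=0: min(5*2^0, 35) = 5
  i=1: min(5*2^1, 35) = 10
  i=2: min(5*2^2, 35) = 20
  i=3: min(5*2^3, 35) = 35
  i=4: min(5*2^4, 35) = 35
  i=5: min(5*2^5, 35) = 35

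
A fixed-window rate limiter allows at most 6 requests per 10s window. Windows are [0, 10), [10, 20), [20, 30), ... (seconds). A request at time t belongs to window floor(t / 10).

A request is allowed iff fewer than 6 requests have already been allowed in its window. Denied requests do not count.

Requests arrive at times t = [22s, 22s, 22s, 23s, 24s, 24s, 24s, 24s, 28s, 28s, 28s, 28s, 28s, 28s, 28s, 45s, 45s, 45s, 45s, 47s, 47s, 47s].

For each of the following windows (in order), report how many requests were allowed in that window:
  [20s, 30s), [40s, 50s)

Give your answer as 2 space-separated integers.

Answer: 6 6

Derivation:
Processing requests:
  req#1 t=22s (window 2): ALLOW
  req#2 t=22s (window 2): ALLOW
  req#3 t=22s (window 2): ALLOW
  req#4 t=23s (window 2): ALLOW
  req#5 t=24s (window 2): ALLOW
  req#6 t=24s (window 2): ALLOW
  req#7 t=24s (window 2): DENY
  req#8 t=24s (window 2): DENY
  req#9 t=28s (window 2): DENY
  req#10 t=28s (window 2): DENY
  req#11 t=28s (window 2): DENY
  req#12 t=28s (window 2): DENY
  req#13 t=28s (window 2): DENY
  req#14 t=28s (window 2): DENY
  req#15 t=28s (window 2): DENY
  req#16 t=45s (window 4): ALLOW
  req#17 t=45s (window 4): ALLOW
  req#18 t=45s (window 4): ALLOW
  req#19 t=45s (window 4): ALLOW
  req#20 t=47s (window 4): ALLOW
  req#21 t=47s (window 4): ALLOW
  req#22 t=47s (window 4): DENY

Allowed counts by window: 6 6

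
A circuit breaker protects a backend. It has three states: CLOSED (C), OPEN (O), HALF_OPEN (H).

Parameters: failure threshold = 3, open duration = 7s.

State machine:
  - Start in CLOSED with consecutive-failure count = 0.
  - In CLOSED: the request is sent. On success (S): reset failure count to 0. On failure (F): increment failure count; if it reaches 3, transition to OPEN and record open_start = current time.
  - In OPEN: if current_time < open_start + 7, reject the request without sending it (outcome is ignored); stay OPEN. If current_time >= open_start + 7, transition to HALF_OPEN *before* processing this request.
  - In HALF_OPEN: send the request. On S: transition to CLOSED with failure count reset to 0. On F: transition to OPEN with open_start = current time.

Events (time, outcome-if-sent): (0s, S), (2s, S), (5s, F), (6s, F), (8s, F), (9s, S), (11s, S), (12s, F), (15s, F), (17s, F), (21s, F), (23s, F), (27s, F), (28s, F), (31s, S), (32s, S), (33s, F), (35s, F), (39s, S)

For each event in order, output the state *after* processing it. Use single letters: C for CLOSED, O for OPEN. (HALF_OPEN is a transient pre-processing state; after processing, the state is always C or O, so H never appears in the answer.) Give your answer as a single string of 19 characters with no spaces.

State after each event:
  event#1 t=0s outcome=S: state=CLOSED
  event#2 t=2s outcome=S: state=CLOSED
  event#3 t=5s outcome=F: state=CLOSED
  event#4 t=6s outcome=F: state=CLOSED
  event#5 t=8s outcome=F: state=OPEN
  event#6 t=9s outcome=S: state=OPEN
  event#7 t=11s outcome=S: state=OPEN
  event#8 t=12s outcome=F: state=OPEN
  event#9 t=15s outcome=F: state=OPEN
  event#10 t=17s outcome=F: state=OPEN
  event#11 t=21s outcome=F: state=OPEN
  event#12 t=23s outcome=F: state=OPEN
  event#13 t=27s outcome=F: state=OPEN
  event#14 t=28s outcome=F: state=OPEN
  event#15 t=31s outcome=S: state=CLOSED
  event#16 t=32s outcome=S: state=CLOSED
  event#17 t=33s outcome=F: state=CLOSED
  event#18 t=35s outcome=F: state=CLOSED
  event#19 t=39s outcome=S: state=CLOSED

Answer: CCCCOOOOOOOOOOCCCCC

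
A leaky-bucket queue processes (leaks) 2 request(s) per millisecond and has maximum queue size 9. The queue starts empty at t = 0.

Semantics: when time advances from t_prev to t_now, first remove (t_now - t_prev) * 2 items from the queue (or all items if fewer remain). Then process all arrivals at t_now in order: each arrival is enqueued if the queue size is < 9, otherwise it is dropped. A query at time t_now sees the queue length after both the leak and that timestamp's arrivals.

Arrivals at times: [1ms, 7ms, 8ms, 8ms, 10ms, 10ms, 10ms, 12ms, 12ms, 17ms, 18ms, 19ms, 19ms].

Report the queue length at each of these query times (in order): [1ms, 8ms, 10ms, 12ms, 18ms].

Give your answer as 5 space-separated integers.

Answer: 1 2 3 2 1

Derivation:
Queue lengths at query times:
  query t=1ms: backlog = 1
  query t=8ms: backlog = 2
  query t=10ms: backlog = 3
  query t=12ms: backlog = 2
  query t=18ms: backlog = 1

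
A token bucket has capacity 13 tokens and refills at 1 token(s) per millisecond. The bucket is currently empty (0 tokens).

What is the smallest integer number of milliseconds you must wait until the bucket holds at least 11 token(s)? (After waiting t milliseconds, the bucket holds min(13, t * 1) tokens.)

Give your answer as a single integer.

Answer: 11

Derivation:
Need t * 1 >= 11, so t >= 11/1.
Smallest integer t = ceil(11/1) = 11.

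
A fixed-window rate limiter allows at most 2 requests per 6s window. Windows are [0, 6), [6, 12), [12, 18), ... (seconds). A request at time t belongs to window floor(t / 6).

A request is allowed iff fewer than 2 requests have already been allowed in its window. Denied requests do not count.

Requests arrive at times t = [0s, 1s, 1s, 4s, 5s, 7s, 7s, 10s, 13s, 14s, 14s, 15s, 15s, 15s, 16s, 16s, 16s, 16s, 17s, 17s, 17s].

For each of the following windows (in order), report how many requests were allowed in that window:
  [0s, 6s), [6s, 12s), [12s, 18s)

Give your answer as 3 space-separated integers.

Answer: 2 2 2

Derivation:
Processing requests:
  req#1 t=0s (window 0): ALLOW
  req#2 t=1s (window 0): ALLOW
  req#3 t=1s (window 0): DENY
  req#4 t=4s (window 0): DENY
  req#5 t=5s (window 0): DENY
  req#6 t=7s (window 1): ALLOW
  req#7 t=7s (window 1): ALLOW
  req#8 t=10s (window 1): DENY
  req#9 t=13s (window 2): ALLOW
  req#10 t=14s (window 2): ALLOW
  req#11 t=14s (window 2): DENY
  req#12 t=15s (window 2): DENY
  req#13 t=15s (window 2): DENY
  req#14 t=15s (window 2): DENY
  req#15 t=16s (window 2): DENY
  req#16 t=16s (window 2): DENY
  req#17 t=16s (window 2): DENY
  req#18 t=16s (window 2): DENY
  req#19 t=17s (window 2): DENY
  req#20 t=17s (window 2): DENY
  req#21 t=17s (window 2): DENY

Allowed counts by window: 2 2 2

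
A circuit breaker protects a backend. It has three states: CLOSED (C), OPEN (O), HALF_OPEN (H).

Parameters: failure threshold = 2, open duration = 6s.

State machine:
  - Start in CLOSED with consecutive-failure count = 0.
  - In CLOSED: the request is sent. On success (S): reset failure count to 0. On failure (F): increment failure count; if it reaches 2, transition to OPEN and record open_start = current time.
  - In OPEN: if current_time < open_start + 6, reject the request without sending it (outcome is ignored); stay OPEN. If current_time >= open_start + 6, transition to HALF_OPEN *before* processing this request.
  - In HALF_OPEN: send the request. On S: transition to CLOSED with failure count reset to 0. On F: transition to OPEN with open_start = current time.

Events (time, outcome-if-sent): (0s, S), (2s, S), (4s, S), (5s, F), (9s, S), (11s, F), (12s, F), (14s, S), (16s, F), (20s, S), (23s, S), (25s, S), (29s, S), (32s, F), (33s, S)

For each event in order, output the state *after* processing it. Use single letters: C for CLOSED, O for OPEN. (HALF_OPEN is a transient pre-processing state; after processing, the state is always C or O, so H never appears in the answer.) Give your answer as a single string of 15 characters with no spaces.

Answer: CCCCCCOOOCCCCCC

Derivation:
State after each event:
  event#1 t=0s outcome=S: state=CLOSED
  event#2 t=2s outcome=S: state=CLOSED
  event#3 t=4s outcome=S: state=CLOSED
  event#4 t=5s outcome=F: state=CLOSED
  event#5 t=9s outcome=S: state=CLOSED
  event#6 t=11s outcome=F: state=CLOSED
  event#7 t=12s outcome=F: state=OPEN
  event#8 t=14s outcome=S: state=OPEN
  event#9 t=16s outcome=F: state=OPEN
  event#10 t=20s outcome=S: state=CLOSED
  event#11 t=23s outcome=S: state=CLOSED
  event#12 t=25s outcome=S: state=CLOSED
  event#13 t=29s outcome=S: state=CLOSED
  event#14 t=32s outcome=F: state=CLOSED
  event#15 t=33s outcome=S: state=CLOSED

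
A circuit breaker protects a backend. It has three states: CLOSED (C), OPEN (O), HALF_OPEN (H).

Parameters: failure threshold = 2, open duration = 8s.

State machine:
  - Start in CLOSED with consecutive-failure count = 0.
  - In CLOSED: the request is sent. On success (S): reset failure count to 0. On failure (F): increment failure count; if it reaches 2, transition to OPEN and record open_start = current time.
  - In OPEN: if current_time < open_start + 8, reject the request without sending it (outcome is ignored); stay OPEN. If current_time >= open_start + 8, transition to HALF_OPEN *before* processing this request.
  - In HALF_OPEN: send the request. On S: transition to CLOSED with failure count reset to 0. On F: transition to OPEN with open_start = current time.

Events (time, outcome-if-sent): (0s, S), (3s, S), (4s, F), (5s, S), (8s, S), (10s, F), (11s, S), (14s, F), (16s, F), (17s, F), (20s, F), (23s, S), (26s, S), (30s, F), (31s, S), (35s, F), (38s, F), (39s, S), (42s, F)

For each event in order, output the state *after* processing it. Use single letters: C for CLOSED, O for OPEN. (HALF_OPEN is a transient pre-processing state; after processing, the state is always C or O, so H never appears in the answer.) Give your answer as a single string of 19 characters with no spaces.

State after each event:
  event#1 t=0s outcome=S: state=CLOSED
  event#2 t=3s outcome=S: state=CLOSED
  event#3 t=4s outcome=F: state=CLOSED
  event#4 t=5s outcome=S: state=CLOSED
  event#5 t=8s outcome=S: state=CLOSED
  event#6 t=10s outcome=F: state=CLOSED
  event#7 t=11s outcome=S: state=CLOSED
  event#8 t=14s outcome=F: state=CLOSED
  event#9 t=16s outcome=F: state=OPEN
  event#10 t=17s outcome=F: state=OPEN
  event#11 t=20s outcome=F: state=OPEN
  event#12 t=23s outcome=S: state=OPEN
  event#13 t=26s outcome=S: state=CLOSED
  event#14 t=30s outcome=F: state=CLOSED
  event#15 t=31s outcome=S: state=CLOSED
  event#16 t=35s outcome=F: state=CLOSED
  event#17 t=38s outcome=F: state=OPEN
  event#18 t=39s outcome=S: state=OPEN
  event#19 t=42s outcome=F: state=OPEN

Answer: CCCCCCCCOOOOCCCCOOO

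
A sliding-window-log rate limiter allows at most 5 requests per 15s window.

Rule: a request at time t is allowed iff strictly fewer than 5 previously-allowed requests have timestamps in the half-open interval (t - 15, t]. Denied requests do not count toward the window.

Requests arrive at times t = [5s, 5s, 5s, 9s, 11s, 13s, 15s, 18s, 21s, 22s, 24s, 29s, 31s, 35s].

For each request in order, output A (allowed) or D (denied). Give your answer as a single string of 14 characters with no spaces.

Tracking allowed requests in the window:
  req#1 t=5s: ALLOW
  req#2 t=5s: ALLOW
  req#3 t=5s: ALLOW
  req#4 t=9s: ALLOW
  req#5 t=11s: ALLOW
  req#6 t=13s: DENY
  req#7 t=15s: DENY
  req#8 t=18s: DENY
  req#9 t=21s: ALLOW
  req#10 t=22s: ALLOW
  req#11 t=24s: ALLOW
  req#12 t=29s: ALLOW
  req#13 t=31s: ALLOW
  req#14 t=35s: DENY

Answer: AAAAADDDAAAAAD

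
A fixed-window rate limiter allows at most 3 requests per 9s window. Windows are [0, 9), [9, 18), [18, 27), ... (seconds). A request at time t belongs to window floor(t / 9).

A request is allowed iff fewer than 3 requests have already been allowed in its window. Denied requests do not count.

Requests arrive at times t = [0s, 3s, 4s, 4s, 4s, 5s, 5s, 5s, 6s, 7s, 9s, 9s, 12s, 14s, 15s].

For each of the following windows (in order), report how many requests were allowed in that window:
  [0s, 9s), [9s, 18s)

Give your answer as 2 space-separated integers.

Processing requests:
  req#1 t=0s (window 0): ALLOW
  req#2 t=3s (window 0): ALLOW
  req#3 t=4s (window 0): ALLOW
  req#4 t=4s (window 0): DENY
  req#5 t=4s (window 0): DENY
  req#6 t=5s (window 0): DENY
  req#7 t=5s (window 0): DENY
  req#8 t=5s (window 0): DENY
  req#9 t=6s (window 0): DENY
  req#10 t=7s (window 0): DENY
  req#11 t=9s (window 1): ALLOW
  req#12 t=9s (window 1): ALLOW
  req#13 t=12s (window 1): ALLOW
  req#14 t=14s (window 1): DENY
  req#15 t=15s (window 1): DENY

Allowed counts by window: 3 3

Answer: 3 3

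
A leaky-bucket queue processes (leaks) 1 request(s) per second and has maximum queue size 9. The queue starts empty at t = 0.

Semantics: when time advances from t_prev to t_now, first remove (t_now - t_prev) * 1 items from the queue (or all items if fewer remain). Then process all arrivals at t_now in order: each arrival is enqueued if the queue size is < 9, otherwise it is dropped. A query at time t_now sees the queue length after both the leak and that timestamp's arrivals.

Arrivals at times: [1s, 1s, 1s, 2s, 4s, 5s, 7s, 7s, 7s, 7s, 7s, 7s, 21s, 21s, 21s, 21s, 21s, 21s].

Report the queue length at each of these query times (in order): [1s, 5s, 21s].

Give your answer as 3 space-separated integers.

Answer: 3 2 6

Derivation:
Queue lengths at query times:
  query t=1s: backlog = 3
  query t=5s: backlog = 2
  query t=21s: backlog = 6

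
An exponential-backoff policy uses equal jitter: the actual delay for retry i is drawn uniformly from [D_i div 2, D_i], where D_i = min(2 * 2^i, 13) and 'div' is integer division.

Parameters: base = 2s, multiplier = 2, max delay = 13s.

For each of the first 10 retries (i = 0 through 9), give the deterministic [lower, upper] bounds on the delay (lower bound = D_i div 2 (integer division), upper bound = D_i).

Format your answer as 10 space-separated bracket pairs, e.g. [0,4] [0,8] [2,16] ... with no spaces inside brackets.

Computing bounds per retry:
  i=0: D_i=min(2*2^0,13)=2, bounds=[1,2]
  i=1: D_i=min(2*2^1,13)=4, bounds=[2,4]
  i=2: D_i=min(2*2^2,13)=8, bounds=[4,8]
  i=3: D_i=min(2*2^3,13)=13, bounds=[6,13]
  i=4: D_i=min(2*2^4,13)=13, bounds=[6,13]
  i=5: D_i=min(2*2^5,13)=13, bounds=[6,13]
  i=6: D_i=min(2*2^6,13)=13, bounds=[6,13]
  i=7: D_i=min(2*2^7,13)=13, bounds=[6,13]
  i=8: D_i=min(2*2^8,13)=13, bounds=[6,13]
  i=9: D_i=min(2*2^9,13)=13, bounds=[6,13]

Answer: [1,2] [2,4] [4,8] [6,13] [6,13] [6,13] [6,13] [6,13] [6,13] [6,13]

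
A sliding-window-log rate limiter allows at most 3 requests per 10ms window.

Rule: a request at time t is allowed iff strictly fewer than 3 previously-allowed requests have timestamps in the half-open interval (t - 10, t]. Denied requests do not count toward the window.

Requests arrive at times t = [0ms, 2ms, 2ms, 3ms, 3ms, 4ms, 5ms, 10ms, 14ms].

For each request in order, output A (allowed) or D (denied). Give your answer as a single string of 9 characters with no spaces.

Answer: AAADDDDAA

Derivation:
Tracking allowed requests in the window:
  req#1 t=0ms: ALLOW
  req#2 t=2ms: ALLOW
  req#3 t=2ms: ALLOW
  req#4 t=3ms: DENY
  req#5 t=3ms: DENY
  req#6 t=4ms: DENY
  req#7 t=5ms: DENY
  req#8 t=10ms: ALLOW
  req#9 t=14ms: ALLOW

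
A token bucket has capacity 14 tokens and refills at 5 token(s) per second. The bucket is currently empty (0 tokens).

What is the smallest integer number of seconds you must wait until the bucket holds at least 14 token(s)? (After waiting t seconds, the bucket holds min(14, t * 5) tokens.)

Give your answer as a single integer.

Need t * 5 >= 14, so t >= 14/5.
Smallest integer t = ceil(14/5) = 3.

Answer: 3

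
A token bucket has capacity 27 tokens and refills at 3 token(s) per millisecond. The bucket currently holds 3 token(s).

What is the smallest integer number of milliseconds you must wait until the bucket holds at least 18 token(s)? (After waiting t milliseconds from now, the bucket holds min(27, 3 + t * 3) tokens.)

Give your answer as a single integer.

Answer: 5

Derivation:
Need 3 + t * 3 >= 18, so t >= 15/3.
Smallest integer t = ceil(15/3) = 5.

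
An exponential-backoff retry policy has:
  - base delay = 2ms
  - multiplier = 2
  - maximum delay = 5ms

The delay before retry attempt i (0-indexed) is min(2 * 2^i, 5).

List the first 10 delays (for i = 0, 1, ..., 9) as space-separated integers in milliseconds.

Computing each delay:
  i=0: min(2*2^0, 5) = 2
  i=1: min(2*2^1, 5) = 4
  i=2: min(2*2^2, 5) = 5
  i=3: min(2*2^3, 5) = 5
  i=4: min(2*2^4, 5) = 5
  i=5: min(2*2^5, 5) = 5
  i=6: min(2*2^6, 5) = 5
  i=7: min(2*2^7, 5) = 5
  i=8: min(2*2^8, 5) = 5
  i=9: min(2*2^9, 5) = 5

Answer: 2 4 5 5 5 5 5 5 5 5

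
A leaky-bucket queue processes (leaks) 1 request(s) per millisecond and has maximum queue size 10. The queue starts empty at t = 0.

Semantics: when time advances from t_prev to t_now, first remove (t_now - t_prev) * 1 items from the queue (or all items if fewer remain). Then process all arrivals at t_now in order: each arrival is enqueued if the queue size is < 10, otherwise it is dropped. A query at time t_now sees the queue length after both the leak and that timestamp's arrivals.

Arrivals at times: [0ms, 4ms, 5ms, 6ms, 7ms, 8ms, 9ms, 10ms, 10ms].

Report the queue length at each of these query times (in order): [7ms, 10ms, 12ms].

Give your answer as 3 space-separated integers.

Answer: 1 2 0

Derivation:
Queue lengths at query times:
  query t=7ms: backlog = 1
  query t=10ms: backlog = 2
  query t=12ms: backlog = 0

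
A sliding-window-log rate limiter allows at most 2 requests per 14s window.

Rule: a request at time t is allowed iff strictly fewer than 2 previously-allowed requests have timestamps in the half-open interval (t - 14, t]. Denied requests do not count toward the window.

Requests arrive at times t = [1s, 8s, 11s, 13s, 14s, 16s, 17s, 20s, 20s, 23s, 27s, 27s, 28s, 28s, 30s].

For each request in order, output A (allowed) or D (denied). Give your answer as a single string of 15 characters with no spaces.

Tracking allowed requests in the window:
  req#1 t=1s: ALLOW
  req#2 t=8s: ALLOW
  req#3 t=11s: DENY
  req#4 t=13s: DENY
  req#5 t=14s: DENY
  req#6 t=16s: ALLOW
  req#7 t=17s: DENY
  req#8 t=20s: DENY
  req#9 t=20s: DENY
  req#10 t=23s: ALLOW
  req#11 t=27s: DENY
  req#12 t=27s: DENY
  req#13 t=28s: DENY
  req#14 t=28s: DENY
  req#15 t=30s: ALLOW

Answer: AADDDADDDADDDDA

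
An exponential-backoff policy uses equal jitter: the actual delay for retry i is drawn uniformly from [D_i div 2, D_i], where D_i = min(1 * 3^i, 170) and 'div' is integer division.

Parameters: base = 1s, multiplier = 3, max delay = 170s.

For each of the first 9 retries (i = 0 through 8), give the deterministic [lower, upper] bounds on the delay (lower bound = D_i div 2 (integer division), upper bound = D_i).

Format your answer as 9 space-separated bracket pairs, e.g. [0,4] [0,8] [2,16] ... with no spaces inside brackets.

Computing bounds per retry:
  i=0: D_i=min(1*3^0,170)=1, bounds=[0,1]
  i=1: D_i=min(1*3^1,170)=3, bounds=[1,3]
  i=2: D_i=min(1*3^2,170)=9, bounds=[4,9]
  i=3: D_i=min(1*3^3,170)=27, bounds=[13,27]
  i=4: D_i=min(1*3^4,170)=81, bounds=[40,81]
  i=5: D_i=min(1*3^5,170)=170, bounds=[85,170]
  i=6: D_i=min(1*3^6,170)=170, bounds=[85,170]
  i=7: D_i=min(1*3^7,170)=170, bounds=[85,170]
  i=8: D_i=min(1*3^8,170)=170, bounds=[85,170]

Answer: [0,1] [1,3] [4,9] [13,27] [40,81] [85,170] [85,170] [85,170] [85,170]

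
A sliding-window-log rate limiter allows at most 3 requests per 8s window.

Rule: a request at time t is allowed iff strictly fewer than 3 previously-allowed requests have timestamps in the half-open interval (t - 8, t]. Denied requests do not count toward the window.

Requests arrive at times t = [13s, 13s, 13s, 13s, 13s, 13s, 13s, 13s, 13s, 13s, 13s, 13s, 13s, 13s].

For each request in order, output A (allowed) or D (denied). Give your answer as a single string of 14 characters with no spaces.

Answer: AAADDDDDDDDDDD

Derivation:
Tracking allowed requests in the window:
  req#1 t=13s: ALLOW
  req#2 t=13s: ALLOW
  req#3 t=13s: ALLOW
  req#4 t=13s: DENY
  req#5 t=13s: DENY
  req#6 t=13s: DENY
  req#7 t=13s: DENY
  req#8 t=13s: DENY
  req#9 t=13s: DENY
  req#10 t=13s: DENY
  req#11 t=13s: DENY
  req#12 t=13s: DENY
  req#13 t=13s: DENY
  req#14 t=13s: DENY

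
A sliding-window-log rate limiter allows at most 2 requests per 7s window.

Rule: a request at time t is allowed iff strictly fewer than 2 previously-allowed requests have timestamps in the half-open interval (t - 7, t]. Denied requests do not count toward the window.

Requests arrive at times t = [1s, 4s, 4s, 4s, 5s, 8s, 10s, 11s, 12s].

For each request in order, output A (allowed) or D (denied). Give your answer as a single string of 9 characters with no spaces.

Answer: AADDDADAD

Derivation:
Tracking allowed requests in the window:
  req#1 t=1s: ALLOW
  req#2 t=4s: ALLOW
  req#3 t=4s: DENY
  req#4 t=4s: DENY
  req#5 t=5s: DENY
  req#6 t=8s: ALLOW
  req#7 t=10s: DENY
  req#8 t=11s: ALLOW
  req#9 t=12s: DENY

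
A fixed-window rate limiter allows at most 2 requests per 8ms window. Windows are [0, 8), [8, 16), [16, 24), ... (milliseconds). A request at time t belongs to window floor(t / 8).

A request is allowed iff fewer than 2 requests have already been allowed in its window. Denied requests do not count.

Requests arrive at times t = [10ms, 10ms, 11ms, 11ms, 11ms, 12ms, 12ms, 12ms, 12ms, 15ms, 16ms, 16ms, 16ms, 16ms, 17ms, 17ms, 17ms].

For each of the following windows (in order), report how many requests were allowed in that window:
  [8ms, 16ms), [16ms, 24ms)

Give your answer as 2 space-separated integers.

Processing requests:
  req#1 t=10ms (window 1): ALLOW
  req#2 t=10ms (window 1): ALLOW
  req#3 t=11ms (window 1): DENY
  req#4 t=11ms (window 1): DENY
  req#5 t=11ms (window 1): DENY
  req#6 t=12ms (window 1): DENY
  req#7 t=12ms (window 1): DENY
  req#8 t=12ms (window 1): DENY
  req#9 t=12ms (window 1): DENY
  req#10 t=15ms (window 1): DENY
  req#11 t=16ms (window 2): ALLOW
  req#12 t=16ms (window 2): ALLOW
  req#13 t=16ms (window 2): DENY
  req#14 t=16ms (window 2): DENY
  req#15 t=17ms (window 2): DENY
  req#16 t=17ms (window 2): DENY
  req#17 t=17ms (window 2): DENY

Allowed counts by window: 2 2

Answer: 2 2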